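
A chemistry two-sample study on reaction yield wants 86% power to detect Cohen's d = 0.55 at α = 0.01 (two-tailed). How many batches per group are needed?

z_{α/2} = 2.576, z_β = Φ⁻¹(0.86) = 1.08. For medium effect (d = 0.55): n per group = 2(z_{α/2} + z_β)²/d² = 2(2.576 + 1.08)²/0.55² = 88.4 → 89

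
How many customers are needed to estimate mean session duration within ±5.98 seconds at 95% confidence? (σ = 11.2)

n = (z*σ/E)² = (1.96×11.2/5.98)² = 13.5 → n = 14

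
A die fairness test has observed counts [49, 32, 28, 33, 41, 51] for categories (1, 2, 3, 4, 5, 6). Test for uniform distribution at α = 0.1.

Expected = 39 each. χ² = Σ(O-E)²/E = 11.641. df = 5, critical value = 9.236. Reject H₀.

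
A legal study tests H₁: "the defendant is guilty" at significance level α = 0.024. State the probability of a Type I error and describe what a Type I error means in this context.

P(Type I error) = α = 0.024. A Type I error is rejecting H₀ when H₀ is actually true (false positive) — here, concluding that the defendant is guilty when in fact this is not the case. Consequence: convicting an innocent person.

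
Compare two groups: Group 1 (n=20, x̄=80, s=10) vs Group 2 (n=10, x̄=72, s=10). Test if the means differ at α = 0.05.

Pooled sp = 10.0. t = 2.066, df = 28. Critical t = ±2.048. Reject H₀.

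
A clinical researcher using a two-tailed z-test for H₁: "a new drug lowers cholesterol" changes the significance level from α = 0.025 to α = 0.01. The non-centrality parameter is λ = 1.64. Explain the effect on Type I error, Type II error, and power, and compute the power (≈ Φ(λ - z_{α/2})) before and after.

Decreasing α from 0.025 to 0.01:
• Type I error rate decreases (α is the Type I rate by definition).
• Critical value moves from z_{α/2} = 2.241 to 2.576, so power = Φ(λ - z_{α/2}) goes from Φ(1.64 - 2.241) = 0.274 to Φ(1.64 - 2.576) = 0.175.
• Type II error rate β = 1 - power therefore increases (0.726 → 0.825).
Appropriate when false positives are costly — here, approving an ineffective drug — patients take a useless medication and may skip effective alternatives.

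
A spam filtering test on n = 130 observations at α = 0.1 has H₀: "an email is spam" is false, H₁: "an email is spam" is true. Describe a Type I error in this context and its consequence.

Type I error: rejecting H₀ when it is true — concluding that an email is spam when in fact it is not. Consequence: a legitimate email is sent to the spam folder and the user misses it.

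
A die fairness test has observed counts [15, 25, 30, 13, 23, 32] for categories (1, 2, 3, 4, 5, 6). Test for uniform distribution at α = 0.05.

Expected = 23 each. χ² = Σ(O-E)²/E = 12.957. df = 5, critical value = 11.07. Reject H₀.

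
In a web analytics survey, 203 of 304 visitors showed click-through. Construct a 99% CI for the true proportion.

p̂ = 0.668. CI = p̂ ± z*√(p̂(1-p̂)/n) = (0.598, 0.737)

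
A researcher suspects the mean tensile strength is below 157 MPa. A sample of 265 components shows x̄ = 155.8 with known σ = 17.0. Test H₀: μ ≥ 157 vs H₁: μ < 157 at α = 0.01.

z = -1.149. Critical value: -2.33. Fail to reject H₀.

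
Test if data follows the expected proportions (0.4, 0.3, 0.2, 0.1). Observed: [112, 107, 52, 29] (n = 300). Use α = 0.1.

Expected: [120.0, 90.0, 60.0, 30.0]. χ² = 4.844. df = 3, critical = 6.251. Fail to reject H₀.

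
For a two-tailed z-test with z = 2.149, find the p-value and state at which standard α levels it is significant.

p = 2·P(Z > |2.149|) = 2·(1 - Φ(2.149)) ≈ 0.0316. Significant at α = 0.1; Significant at α = 0.05.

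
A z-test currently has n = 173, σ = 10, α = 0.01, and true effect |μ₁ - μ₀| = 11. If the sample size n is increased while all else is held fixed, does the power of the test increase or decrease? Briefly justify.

Power increases: a larger n shrinks the standard error σ/√n, moving the sampling distribution under H₁ further from the critical value.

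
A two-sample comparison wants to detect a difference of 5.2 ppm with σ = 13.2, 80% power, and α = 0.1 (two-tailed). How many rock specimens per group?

n per group = 2(z_α/2 + z_β)²σ²/d² = 2×(1.645 + 0.84)²×13.2²/5.2² = 79.6 → n = 80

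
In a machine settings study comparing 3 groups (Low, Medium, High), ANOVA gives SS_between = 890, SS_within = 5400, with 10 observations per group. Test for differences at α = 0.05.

df_between = 2, df_within = 27. F = MS_between/MS_within = 445.0/200.0 = 2.225. F_crit ≈ 3.354. Fail to reject H₀.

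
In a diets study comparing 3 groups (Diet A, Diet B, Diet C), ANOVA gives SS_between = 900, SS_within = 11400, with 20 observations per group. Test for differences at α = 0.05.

df_between = 2, df_within = 57. F = MS_between/MS_within = 450.0/200.0 = 2.25. F_crit ≈ 3.159. Fail to reject H₀.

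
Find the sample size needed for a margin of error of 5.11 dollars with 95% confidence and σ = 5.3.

n = (z*σ/E)² = (1.96×5.3/5.11)² = 4.1 → n = 5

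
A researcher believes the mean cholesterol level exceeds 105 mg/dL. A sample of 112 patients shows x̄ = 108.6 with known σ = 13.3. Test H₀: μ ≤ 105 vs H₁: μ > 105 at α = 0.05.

z = 2.865. Critical value: 1.645. Reject H₀.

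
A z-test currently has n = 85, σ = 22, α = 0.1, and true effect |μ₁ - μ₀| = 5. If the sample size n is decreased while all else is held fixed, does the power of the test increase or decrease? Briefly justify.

Power decreases: a smaller n inflates the standard error σ/√n, pulling the sampling distribution under H₁ back toward the critical value.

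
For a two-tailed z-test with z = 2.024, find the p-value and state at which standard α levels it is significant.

p = 2·P(Z > |2.024|) = 2·(1 - Φ(2.024)) ≈ 0.043. Significant at α = 0.1; Significant at α = 0.05.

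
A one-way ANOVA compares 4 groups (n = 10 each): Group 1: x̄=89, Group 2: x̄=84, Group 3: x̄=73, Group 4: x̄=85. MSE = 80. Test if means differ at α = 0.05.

Grand mean = 82.75. SS_between = 1407.5, MS_between = 469.17. F = 5.865, F_crit ≈ 2.866. Reject H₀.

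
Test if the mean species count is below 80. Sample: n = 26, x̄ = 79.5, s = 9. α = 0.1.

t = (79.5 - 80)/(9/√26) = -0.283, df = 25. Critical t = -1.316. Fail to reject H₀.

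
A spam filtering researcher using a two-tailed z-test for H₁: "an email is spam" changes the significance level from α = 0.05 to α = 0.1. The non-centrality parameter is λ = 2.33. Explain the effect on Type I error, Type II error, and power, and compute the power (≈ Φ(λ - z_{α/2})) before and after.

Increasing α from 0.05 to 0.1:
• Type I error rate increases (α is the Type I rate by definition).
• Critical value moves from z_{α/2} = 1.96 to 1.645, so power = Φ(λ - z_{α/2}) goes from Φ(2.33 - 1.96) = 0.644 to Φ(2.33 - 1.645) = 0.753.
• Type II error rate β = 1 - power therefore decreases (0.356 → 0.247).
Appropriate when false negatives are costly — here, a spam email lands in the inbox.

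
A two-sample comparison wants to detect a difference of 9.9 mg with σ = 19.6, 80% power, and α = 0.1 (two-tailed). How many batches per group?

n per group = 2(z_α/2 + z_β)²σ²/d² = 2×(1.645 + 0.84)²×19.6²/9.9² = 48.4 → n = 49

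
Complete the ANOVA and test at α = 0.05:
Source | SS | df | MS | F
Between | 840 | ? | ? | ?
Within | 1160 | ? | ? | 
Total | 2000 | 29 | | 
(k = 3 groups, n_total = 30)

df_between = 2, df_within = 27. MS_between = 420.0, MS_within = 42.96. F = 9.776, F_crit ≈ 3.354. Reject H₀.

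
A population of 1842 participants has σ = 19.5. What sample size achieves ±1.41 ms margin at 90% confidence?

Without FPC: n₀ = (1.645×19.5/1.41)² = 517.562. With FPC: n = n₀N/(n₀+N-1) = 404.2 → n = 405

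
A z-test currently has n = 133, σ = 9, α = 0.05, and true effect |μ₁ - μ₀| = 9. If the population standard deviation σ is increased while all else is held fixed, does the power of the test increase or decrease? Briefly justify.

Power decreases: a larger σ inflates the standard error σ/√n, pulling the sampling distribution under H₁ back toward the critical value.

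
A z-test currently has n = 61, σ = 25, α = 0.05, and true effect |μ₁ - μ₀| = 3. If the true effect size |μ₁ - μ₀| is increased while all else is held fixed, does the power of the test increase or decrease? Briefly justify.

Power increases: a larger true effect increases the non-centrality λ = |μ₁ - μ₀|/(σ/√n).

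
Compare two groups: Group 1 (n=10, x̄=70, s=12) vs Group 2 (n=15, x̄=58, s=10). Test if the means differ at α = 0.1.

Pooled sp = 10.83. t = 2.715, df = 23. Critical t = ±1.714. Reject H₀.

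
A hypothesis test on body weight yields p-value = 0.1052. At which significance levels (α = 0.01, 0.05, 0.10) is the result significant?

p = 0.1052. Not significant at any of the given levels.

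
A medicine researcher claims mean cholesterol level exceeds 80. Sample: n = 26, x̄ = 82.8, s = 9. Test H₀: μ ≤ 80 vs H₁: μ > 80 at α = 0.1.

t = (82.8 - 80)/(9/√26) = 1.586, df = 25. Critical t = 1.316. Reject H₀.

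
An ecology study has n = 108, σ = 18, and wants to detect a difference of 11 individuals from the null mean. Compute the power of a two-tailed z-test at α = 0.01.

SE = σ/√n = 18/√108 = 1.732. Non-centrality λ = d/SE = 11/1.732 = 6.351. Power ≈ Φ(λ - z_{α/2}) = Φ(6.351 - 2.576) = Φ(3.775) = 1.0.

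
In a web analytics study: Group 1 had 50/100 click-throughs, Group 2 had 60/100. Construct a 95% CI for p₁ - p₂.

p̂₁ = 0.5, p̂₂ = 0.6. Difference = -0.1. CI = (-0.237, 0.037)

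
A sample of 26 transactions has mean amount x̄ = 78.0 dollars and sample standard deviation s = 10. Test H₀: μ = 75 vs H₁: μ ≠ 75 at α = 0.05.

t = (x̄ - μ₀)/(s/√n) = (78.0 - 75)/(10/√26) = 1.53. df = 25, critical t = ±2.06. Fail to reject H₀.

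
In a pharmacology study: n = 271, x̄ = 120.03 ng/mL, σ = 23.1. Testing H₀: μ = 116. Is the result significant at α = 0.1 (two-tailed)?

z = (120.03 - 116)/(23.1/√271) = 2.872. Since |z| > 1.645, significant at α = 0.1.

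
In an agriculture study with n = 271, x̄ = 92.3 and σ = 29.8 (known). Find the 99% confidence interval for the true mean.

CI = x̄ ± z*(σ/√n) = 92.3 ± 2.576(29.8/√271) = 92.3 ± 4.66 = (87.64, 96.96)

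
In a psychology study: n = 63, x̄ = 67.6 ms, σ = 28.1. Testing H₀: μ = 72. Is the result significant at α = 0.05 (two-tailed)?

z = (67.6 - 72)/(28.1/√63) = -1.243. Since |z| ≤ 1.96, not significant at α = 0.05.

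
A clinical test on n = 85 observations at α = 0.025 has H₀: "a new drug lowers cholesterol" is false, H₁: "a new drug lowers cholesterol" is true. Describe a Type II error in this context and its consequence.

Type II error: failing to reject H₀ when it is false — concluding that a new drug lowers cholesterol is not supported when in fact it is. Consequence: shelving an effective drug — patients miss out on a treatment that would have helped.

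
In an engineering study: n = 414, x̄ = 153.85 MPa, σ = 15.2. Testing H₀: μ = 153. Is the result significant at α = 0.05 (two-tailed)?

z = (153.85 - 153)/(15.2/√414) = 1.138. Since |z| ≤ 1.96, not significant at α = 0.05.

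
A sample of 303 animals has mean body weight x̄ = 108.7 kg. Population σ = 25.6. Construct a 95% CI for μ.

CI = x̄ ± z*(σ/√n) = 108.7 ± 1.96(25.6/√303) = 108.7 ± 2.88 = (105.82, 111.58)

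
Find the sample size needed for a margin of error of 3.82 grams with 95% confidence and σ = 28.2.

n = (z*σ/E)² = (1.96×28.2/3.82)² = 209.4 → n = 210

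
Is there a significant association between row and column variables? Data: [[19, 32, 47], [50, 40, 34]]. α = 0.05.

χ² = 14.051. df = 2, critical = 5.991. Reject H₀. Variables are dependent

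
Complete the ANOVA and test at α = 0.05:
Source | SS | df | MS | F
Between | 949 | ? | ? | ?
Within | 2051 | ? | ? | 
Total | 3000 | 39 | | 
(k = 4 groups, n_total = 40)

df_between = 3, df_within = 36. MS_between = 316.33, MS_within = 56.97. F = 5.552, F_crit ≈ 2.866. Reject H₀.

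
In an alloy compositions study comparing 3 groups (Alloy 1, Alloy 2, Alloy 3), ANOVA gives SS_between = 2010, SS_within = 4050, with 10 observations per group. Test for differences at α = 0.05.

df_between = 2, df_within = 27. F = MS_between/MS_within = 1005.0/150.0 = 6.7. F_crit ≈ 3.354. Reject H₀. At least one mean differs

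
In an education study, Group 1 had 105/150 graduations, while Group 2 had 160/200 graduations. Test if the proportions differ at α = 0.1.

p̂₁ = 0.7, p̂₂ = 0.8, pooled p̂ = 0.757. z = -2.159. Critical: ±1.645. Reject H₀.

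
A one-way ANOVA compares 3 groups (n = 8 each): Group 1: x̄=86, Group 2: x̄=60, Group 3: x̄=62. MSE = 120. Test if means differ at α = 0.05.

Grand mean = 69.33. SS_between = 3349.33, MS_between = 1674.67. F = 13.956, F_crit ≈ 3.467. Reject H₀.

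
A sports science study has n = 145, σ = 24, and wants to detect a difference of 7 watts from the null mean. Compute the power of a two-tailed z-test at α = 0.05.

SE = σ/√n = 24/√145 = 1.993. Non-centrality λ = d/SE = 7/1.993 = 3.512. Power ≈ Φ(λ - z_{α/2}) = Φ(3.512 - 1.96) = Φ(1.552) = 0.94.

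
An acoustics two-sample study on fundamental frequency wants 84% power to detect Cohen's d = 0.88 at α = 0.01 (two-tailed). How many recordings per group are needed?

z_{α/2} = 2.576, z_β = Φ⁻¹(0.84) = 0.994. For large effect (d = 0.88): n per group = 2(z_{α/2} + z_β)²/d² = 2(2.576 + 0.994)²/0.88² = 32.9 → 33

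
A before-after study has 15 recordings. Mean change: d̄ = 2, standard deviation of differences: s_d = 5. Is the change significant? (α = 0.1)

t = d̄/(s_d/√n) = 2/(5/√15) = 1.549. df = 14, critical t = ±1.761. Fail to reject H₀.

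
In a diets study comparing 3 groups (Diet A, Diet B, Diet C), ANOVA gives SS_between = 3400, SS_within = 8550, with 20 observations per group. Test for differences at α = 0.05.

df_between = 2, df_within = 57. F = MS_between/MS_within = 1700.0/150.0 = 11.333. F_crit ≈ 3.159. Reject H₀. At least one mean differs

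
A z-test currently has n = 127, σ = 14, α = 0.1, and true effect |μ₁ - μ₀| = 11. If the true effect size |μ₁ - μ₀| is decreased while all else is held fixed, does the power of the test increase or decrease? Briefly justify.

Power decreases: a smaller true effect decreases the non-centrality λ = |μ₁ - μ₀|/(σ/√n).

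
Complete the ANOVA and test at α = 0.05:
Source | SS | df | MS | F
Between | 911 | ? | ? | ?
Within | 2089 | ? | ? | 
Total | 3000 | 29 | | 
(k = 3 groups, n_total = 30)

df_between = 2, df_within = 27. MS_between = 455.5, MS_within = 77.37. F = 5.887, F_crit ≈ 3.354. Reject H₀.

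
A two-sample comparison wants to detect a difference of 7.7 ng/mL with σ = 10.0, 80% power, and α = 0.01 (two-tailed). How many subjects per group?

n per group = 2(z_α/2 + z_β)²σ²/d² = 2×(2.576 + 0.84)²×10.0²/7.7² = 39.4 → n = 40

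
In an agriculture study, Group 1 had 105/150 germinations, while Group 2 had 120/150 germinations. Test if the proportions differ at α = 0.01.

p̂₁ = 0.7, p̂₂ = 0.8, pooled p̂ = 0.75. z = -2.0. Critical: ±2.576. Fail to reject H₀.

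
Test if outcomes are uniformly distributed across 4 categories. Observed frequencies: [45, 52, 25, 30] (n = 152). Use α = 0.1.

Expected = 38 each. χ² = Σ(O-E)²/E = 12.579. df = 3, critical value = 6.251. Reject H₀.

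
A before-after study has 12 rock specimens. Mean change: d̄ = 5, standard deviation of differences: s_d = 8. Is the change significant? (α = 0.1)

t = d̄/(s_d/√n) = 5/(8/√12) = 2.165. df = 11, critical t = ±1.796. Reject H₀.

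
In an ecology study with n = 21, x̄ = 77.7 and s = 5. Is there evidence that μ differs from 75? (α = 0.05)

t = (x̄ - μ₀)/(s/√n) = (77.7 - 75)/(5/√21) = 2.475. df = 20, critical t = ±2.086. Reject H₀.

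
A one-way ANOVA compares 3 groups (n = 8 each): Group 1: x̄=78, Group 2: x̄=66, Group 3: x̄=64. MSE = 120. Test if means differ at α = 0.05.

Grand mean = 69.33. SS_between = 917.33, MS_between = 458.67. F = 3.822, F_crit ≈ 3.467. Reject H₀.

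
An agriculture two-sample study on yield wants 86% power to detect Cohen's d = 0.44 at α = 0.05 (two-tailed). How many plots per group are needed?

z_{α/2} = 1.96, z_β = Φ⁻¹(0.86) = 1.08. For small effect (d = 0.44): n per group = 2(z_{α/2} + z_β)²/d² = 2(1.96 + 1.08)²/0.44² = 95.5 → 96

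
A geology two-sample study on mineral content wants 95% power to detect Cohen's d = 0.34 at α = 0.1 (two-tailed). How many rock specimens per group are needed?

z_{α/2} = 1.645, z_β = Φ⁻¹(0.95) = 1.645. For small effect (d = 0.34): n per group = 2(z_{α/2} + z_β)²/d² = 2(1.645 + 1.645)²/0.34² = 187.3 → 188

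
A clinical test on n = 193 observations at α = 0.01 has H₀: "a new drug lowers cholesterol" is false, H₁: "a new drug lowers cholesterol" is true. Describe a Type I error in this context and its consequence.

Type I error: rejecting H₀ when it is true — concluding that a new drug lowers cholesterol when in fact it is not. Consequence: approving an ineffective drug — patients take a useless medication and may skip effective alternatives.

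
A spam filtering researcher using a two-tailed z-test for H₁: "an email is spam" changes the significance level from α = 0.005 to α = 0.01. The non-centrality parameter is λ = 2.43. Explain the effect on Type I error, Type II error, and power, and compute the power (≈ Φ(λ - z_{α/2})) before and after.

Increasing α from 0.005 to 0.01:
• Type I error rate increases (α is the Type I rate by definition).
• Critical value moves from z_{α/2} = 2.807 to 2.576, so power = Φ(λ - z_{α/2}) goes from Φ(2.43 - 2.807) = 0.353 to Φ(2.43 - 2.576) = 0.442.
• Type II error rate β = 1 - power therefore decreases (0.647 → 0.558).
Appropriate when false negatives are costly — here, a spam email lands in the inbox.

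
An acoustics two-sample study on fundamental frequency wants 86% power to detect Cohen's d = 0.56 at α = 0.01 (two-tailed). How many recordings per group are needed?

z_{α/2} = 2.576, z_β = Φ⁻¹(0.86) = 1.08. For medium effect (d = 0.56): n per group = 2(z_{α/2} + z_β)²/d² = 2(2.576 + 1.08)²/0.56² = 85.2 → 86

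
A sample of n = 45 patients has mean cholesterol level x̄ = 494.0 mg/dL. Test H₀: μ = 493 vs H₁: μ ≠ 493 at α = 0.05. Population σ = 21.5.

z = (x̄ - μ₀)/(σ/√n) = (494.0 - 493)/(21.5/√45) = 0.312. Critical value: ±1.96. Since |0.312| ≤ 1.96, Fail to reject H₀.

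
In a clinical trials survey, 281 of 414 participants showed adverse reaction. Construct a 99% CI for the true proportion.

p̂ = 0.679. CI = p̂ ± z*√(p̂(1-p̂)/n) = (0.62, 0.738)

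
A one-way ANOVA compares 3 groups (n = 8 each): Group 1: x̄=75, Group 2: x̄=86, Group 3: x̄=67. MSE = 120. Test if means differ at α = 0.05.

Grand mean = 76.0. SS_between = 1456.0, MS_between = 728.0. F = 6.067, F_crit ≈ 3.467. Reject H₀.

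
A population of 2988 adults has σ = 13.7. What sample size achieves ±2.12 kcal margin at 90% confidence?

Without FPC: n₀ = (1.645×13.7/2.12)² = 113.006. With FPC: n = n₀N/(n₀+N-1) = 108.9 → n = 109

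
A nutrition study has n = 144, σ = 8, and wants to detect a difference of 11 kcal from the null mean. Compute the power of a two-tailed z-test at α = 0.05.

SE = σ/√n = 8/√144 = 0.667. Non-centrality λ = d/SE = 11/0.667 = 16.5. Power ≈ Φ(λ - z_{α/2}) = Φ(16.5 - 1.96) = Φ(14.54) = 1.0.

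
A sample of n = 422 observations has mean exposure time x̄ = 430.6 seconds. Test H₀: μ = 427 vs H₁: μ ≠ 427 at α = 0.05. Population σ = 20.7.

z = (x̄ - μ₀)/(σ/√n) = (430.6 - 427)/(20.7/√422) = 3.573. Critical value: ±1.96. Since |3.573| > 1.96, Reject H₀.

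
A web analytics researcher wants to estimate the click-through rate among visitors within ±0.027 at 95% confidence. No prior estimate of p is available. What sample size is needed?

Conservative approach: use p = 0.5 (maximizes p(1-p) = 0.25). n = z²(0.25)/E² = 1.96²×0.25/0.027² = 1317.4 → n = 1318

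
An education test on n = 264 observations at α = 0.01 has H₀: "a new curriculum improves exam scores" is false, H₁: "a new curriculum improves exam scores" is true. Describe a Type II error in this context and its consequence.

Type II error: failing to reject H₀ when it is false — concluding that a new curriculum improves exam scores is not supported when in fact it is. Consequence: keeping the old curriculum when the new one would have helped students.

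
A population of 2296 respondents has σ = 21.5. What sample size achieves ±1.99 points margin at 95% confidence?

Without FPC: n₀ = (1.96×21.5/1.99)² = 448.418. With FPC: n = n₀N/(n₀+N-1) = 375.3 → n = 376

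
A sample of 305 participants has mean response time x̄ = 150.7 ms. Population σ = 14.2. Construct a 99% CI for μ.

CI = x̄ ± z*(σ/√n) = 150.7 ± 2.576(14.2/√305) = 150.7 ± 2.09 = (148.61, 152.79)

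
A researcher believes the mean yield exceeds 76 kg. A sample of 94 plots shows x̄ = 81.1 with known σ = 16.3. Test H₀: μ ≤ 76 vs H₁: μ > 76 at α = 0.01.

z = 3.034. Critical value: 2.33. Reject H₀.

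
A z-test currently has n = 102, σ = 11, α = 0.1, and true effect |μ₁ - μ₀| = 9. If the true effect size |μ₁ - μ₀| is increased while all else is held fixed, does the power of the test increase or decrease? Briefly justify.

Power increases: a larger true effect increases the non-centrality λ = |μ₁ - μ₀|/(σ/√n).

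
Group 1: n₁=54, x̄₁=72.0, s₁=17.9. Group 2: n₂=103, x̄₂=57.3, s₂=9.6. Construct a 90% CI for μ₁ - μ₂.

Difference = 14.7. SE = √(17.9²/54 + 9.6²/103) = 2.613. CI = (10.4, 19.0)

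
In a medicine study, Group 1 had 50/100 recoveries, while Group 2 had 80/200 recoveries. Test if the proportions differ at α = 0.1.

p̂₁ = 0.5, p̂₂ = 0.4, pooled p̂ = 0.433. z = 1.648. Critical: ±1.645. Reject H₀.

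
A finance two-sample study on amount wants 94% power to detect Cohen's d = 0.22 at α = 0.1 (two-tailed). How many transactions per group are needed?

z_{α/2} = 1.645, z_β = Φ⁻¹(0.94) = 1.555. For small effect (d = 0.22): n per group = 2(z_{α/2} + z_β)²/d² = 2(1.645 + 1.555)²/0.22² = 423.1 → 424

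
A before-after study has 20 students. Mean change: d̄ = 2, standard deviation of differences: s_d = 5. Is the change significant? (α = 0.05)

t = d̄/(s_d/√n) = 2/(5/√20) = 1.789. df = 19, critical t = ±2.093. Fail to reject H₀.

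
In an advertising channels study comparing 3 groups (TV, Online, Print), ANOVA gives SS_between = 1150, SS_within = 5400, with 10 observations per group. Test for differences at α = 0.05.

df_between = 2, df_within = 27. F = MS_between/MS_within = 575.0/200.0 = 2.875. F_crit ≈ 3.354. Fail to reject H₀.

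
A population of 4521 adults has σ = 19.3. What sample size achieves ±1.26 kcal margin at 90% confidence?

Without FPC: n₀ = (1.645×19.3/1.26)² = 634.9. With FPC: n = n₀N/(n₀+N-1) = 556.8 → n = 557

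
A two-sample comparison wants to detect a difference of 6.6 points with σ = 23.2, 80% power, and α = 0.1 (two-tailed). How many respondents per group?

n per group = 2(z_α/2 + z_β)²σ²/d² = 2×(1.645 + 0.84)²×23.2²/6.6² = 152.6 → n = 153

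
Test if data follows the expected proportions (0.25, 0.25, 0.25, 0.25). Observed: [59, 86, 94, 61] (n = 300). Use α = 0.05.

Expected: [75.0, 75.0, 75.0, 75.0]. χ² = 12.453. df = 3, critical = 7.815. Reject H₀.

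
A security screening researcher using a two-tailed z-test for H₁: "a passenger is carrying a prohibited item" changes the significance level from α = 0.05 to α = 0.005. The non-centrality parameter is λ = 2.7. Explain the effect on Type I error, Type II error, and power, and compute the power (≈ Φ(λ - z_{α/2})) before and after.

Decreasing α from 0.05 to 0.005:
• Type I error rate decreases (α is the Type I rate by definition).
• Critical value moves from z_{α/2} = 1.96 to 2.807, so power = Φ(λ - z_{α/2}) goes from Φ(2.7 - 1.96) = 0.77 to Φ(2.7 - 2.807) = 0.457.
• Type II error rate β = 1 - power therefore increases (0.23 → 0.543).
Appropriate when false positives are costly — here, detaining an innocent passenger — delay and inconvenience.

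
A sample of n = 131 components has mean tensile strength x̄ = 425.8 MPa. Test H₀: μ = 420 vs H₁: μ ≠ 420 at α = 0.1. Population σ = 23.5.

z = (x̄ - μ₀)/(σ/√n) = (425.8 - 420)/(23.5/√131) = 2.825. Critical value: ±1.645. Since |2.825| > 1.645, Reject H₀.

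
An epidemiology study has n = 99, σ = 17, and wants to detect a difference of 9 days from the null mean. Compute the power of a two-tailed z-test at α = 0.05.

SE = σ/√n = 17/√99 = 1.709. Non-centrality λ = d/SE = 9/1.709 = 5.268. Power ≈ Φ(λ - z_{α/2}) = Φ(5.268 - 1.96) = Φ(3.308) = 1.0.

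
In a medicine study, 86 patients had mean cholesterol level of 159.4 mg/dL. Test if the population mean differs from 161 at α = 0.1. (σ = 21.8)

z = (x̄ - μ₀)/(σ/√n) = (159.4 - 161)/(21.8/√86) = -0.681. Critical value: ±1.645. Since |-0.681| ≤ 1.645, Fail to reject H₀.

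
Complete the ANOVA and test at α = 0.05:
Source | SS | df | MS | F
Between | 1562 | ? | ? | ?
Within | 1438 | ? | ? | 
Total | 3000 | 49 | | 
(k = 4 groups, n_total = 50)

df_between = 3, df_within = 46. MS_between = 520.67, MS_within = 31.26. F = 16.656, F_crit ≈ 2.807. Reject H₀.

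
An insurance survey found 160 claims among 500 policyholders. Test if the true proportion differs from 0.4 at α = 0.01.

p̂ = 0.32, p₀ = 0.4. z = (p̂ - p₀)/√(p₀(1-p₀)/n) = -3.651. Critical: ±2.576. Reject H₀.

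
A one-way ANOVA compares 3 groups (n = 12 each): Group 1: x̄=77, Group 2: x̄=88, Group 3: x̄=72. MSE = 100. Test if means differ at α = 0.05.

Grand mean = 79.0. SS_between = 1608.0, MS_between = 804.0. F = 8.04, F_crit ≈ 3.285. Reject H₀.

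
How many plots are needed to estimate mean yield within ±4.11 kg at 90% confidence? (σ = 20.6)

n = (z*σ/E)² = (1.645×20.6/4.11)² = 68.0 → n = 68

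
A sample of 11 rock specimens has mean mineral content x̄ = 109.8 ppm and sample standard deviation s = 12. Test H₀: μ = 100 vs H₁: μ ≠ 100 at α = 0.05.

t = (x̄ - μ₀)/(s/√n) = (109.8 - 100)/(12/√11) = 2.709. df = 10, critical t = ±2.228. Reject H₀.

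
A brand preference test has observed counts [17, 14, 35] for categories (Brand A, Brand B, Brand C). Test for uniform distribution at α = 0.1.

Expected = 22 each. χ² = Σ(O-E)²/E = 11.727. df = 2, critical value = 4.605. Reject H₀.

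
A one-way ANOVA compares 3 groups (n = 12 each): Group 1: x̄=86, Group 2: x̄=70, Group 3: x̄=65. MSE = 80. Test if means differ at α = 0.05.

Grand mean = 73.67. SS_between = 2888.0, MS_between = 1444.0. F = 18.05, F_crit ≈ 3.285. Reject H₀.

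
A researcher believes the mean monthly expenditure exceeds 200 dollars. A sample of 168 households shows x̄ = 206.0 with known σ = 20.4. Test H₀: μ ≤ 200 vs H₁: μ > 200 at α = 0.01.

z = 3.812. Critical value: 2.33. Reject H₀.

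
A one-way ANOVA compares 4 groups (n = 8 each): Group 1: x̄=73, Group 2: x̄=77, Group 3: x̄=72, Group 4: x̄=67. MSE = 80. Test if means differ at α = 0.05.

Grand mean = 72.25. SS_between = 406.0, MS_between = 135.33. F = 1.692, F_crit ≈ 2.947. Fail to reject H₀.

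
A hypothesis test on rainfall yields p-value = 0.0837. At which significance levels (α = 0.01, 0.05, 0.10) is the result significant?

p = 0.0837. Significant at: α = 0.1.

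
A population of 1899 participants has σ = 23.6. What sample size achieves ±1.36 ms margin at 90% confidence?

Without FPC: n₀ = (1.645×23.6/1.36)² = 814.851. With FPC: n = n₀N/(n₀+N-1) = 570.4 → n = 571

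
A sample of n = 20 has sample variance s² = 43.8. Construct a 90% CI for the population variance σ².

df = 19. χ²_{0.05} = 30.144, χ²_{0.95} = 10.117. CI for σ² = ((n-1)s²/χ²_{α/2}, (n-1)s²/χ²_{1-α/2}) = (19·43.8/30.144, 19·43.8/10.117) = (27.61, 82.26)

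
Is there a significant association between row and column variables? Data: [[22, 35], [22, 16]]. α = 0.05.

χ² = 3.415. df = 1, critical = 3.841. Fail to reject H₀. No evidence of dependence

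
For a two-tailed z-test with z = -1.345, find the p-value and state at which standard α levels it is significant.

p = 2·P(Z > |-1.345|) = 2·(1 - Φ(1.345)) ≈ 0.1786. Not significant at any standard level.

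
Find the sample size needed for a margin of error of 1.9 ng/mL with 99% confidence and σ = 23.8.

n = (z*σ/E)² = (2.576×23.8/1.9)² = 1041.2 → n = 1042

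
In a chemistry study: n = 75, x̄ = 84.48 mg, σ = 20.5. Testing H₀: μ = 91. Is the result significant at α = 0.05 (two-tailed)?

z = (84.48 - 91)/(20.5/√75) = -2.754. Since |z| > 1.96, significant at α = 0.05.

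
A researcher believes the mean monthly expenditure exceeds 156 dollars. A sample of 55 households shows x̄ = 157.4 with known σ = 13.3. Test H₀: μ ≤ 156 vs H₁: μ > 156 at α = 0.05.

z = 0.781. Critical value: 1.645. Fail to reject H₀.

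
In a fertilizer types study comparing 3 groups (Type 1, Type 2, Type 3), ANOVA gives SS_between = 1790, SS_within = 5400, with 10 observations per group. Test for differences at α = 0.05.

df_between = 2, df_within = 27. F = MS_between/MS_within = 895.0/200.0 = 4.475. F_crit ≈ 3.354. Reject H₀. At least one mean differs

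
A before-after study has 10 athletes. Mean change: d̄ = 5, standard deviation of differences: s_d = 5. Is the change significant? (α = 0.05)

t = d̄/(s_d/√n) = 5/(5/√10) = 3.162. df = 9, critical t = ±2.262. Reject H₀.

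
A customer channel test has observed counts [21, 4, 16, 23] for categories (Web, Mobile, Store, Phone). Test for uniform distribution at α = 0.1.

Expected = 16 each. χ² = Σ(O-E)²/E = 13.625. df = 3, critical value = 6.251. Reject H₀.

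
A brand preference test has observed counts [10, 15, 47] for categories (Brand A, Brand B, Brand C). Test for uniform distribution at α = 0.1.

Expected = 24 each. χ² = Σ(O-E)²/E = 33.583. df = 2, critical value = 4.605. Reject H₀.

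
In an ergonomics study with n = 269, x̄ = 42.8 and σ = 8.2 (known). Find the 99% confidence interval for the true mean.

CI = x̄ ± z*(σ/√n) = 42.8 ± 2.576(8.2/√269) = 42.8 ± 1.29 = (41.51, 44.09)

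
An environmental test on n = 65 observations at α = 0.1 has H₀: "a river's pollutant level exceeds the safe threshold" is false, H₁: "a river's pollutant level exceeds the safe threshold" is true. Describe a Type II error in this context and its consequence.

Type II error: failing to reject H₀ when it is false — concluding that a river's pollutant level exceeds the safe threshold is not supported when in fact it is. Consequence: allowing unsafe pollution to continue.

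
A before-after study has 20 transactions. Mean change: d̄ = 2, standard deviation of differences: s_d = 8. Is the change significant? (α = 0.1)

t = d̄/(s_d/√n) = 2/(8/√20) = 1.118. df = 19, critical t = ±1.729. Fail to reject H₀.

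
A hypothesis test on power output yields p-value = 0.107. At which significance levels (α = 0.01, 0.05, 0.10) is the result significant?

p = 0.107. Not significant at any of the given levels.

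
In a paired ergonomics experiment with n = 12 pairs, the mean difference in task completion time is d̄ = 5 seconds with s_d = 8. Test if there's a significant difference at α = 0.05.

t = d̄/(s_d/√n) = 5/(8/√12) = 2.165. df = 11, critical t = ±2.201. Fail to reject H₀.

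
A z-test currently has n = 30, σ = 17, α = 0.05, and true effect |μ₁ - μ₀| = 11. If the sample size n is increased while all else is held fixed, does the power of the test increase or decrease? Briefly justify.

Power increases: a larger n shrinks the standard error σ/√n, moving the sampling distribution under H₁ further from the critical value.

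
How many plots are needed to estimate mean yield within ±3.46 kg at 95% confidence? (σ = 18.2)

n = (z*σ/E)² = (1.96×18.2/3.46)² = 106.3 → n = 107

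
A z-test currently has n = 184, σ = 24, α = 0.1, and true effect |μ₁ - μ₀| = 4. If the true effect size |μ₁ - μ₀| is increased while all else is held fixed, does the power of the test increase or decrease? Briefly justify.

Power increases: a larger true effect increases the non-centrality λ = |μ₁ - μ₀|/(σ/√n).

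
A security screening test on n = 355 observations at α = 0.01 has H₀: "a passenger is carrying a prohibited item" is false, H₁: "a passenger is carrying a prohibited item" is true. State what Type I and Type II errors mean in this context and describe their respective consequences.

Type I (false positive): concluding that a passenger is carrying a prohibited item when it is not — detaining an innocent passenger — delay and inconvenience. Type II (false negative): failing to conclude that a passenger is carrying a prohibited item when it is — letting a prohibited item through — security breach. Which is costlier depends on domain priorities and is a judgement call rather than a statistical fact.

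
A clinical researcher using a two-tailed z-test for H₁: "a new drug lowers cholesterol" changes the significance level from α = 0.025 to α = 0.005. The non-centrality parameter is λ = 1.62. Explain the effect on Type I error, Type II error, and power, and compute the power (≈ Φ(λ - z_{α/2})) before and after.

Decreasing α from 0.025 to 0.005:
• Type I error rate decreases (α is the Type I rate by definition).
• Critical value moves from z_{α/2} = 2.241 to 2.807, so power = Φ(λ - z_{α/2}) goes from Φ(1.62 - 2.241) = 0.267 to Φ(1.62 - 2.807) = 0.118.
• Type II error rate β = 1 - power therefore increases (0.733 → 0.882).
Appropriate when false positives are costly — here, approving an ineffective drug — patients take a useless medication and may skip effective alternatives.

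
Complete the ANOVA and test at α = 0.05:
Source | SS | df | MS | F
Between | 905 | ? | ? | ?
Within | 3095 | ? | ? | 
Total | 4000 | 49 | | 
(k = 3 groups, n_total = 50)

df_between = 2, df_within = 47. MS_between = 452.5, MS_within = 65.85. F = 6.872, F_crit ≈ 3.195. Reject H₀.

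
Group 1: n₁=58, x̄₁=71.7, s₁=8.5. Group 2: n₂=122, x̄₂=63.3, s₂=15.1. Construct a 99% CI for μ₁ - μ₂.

Difference = 8.4. SE = √(8.5²/58 + 15.1²/122) = 1.765. CI = (3.85, 12.95)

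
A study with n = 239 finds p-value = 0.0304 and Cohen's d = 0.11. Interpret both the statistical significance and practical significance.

Statistically significant (p = 0.0304 < 0.05). Cohen's d = 0.11 indicates a very small effect size. Both statistical and practical significance should be considered.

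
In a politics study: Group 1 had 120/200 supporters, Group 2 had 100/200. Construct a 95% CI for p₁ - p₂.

p̂₁ = 0.6, p̂₂ = 0.5. Difference = 0.1. CI = (0.003, 0.197)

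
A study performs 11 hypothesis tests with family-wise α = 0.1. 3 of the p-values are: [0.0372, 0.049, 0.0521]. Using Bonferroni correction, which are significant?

Bonferroni α = 0.1/11 = 0.00909. None of the given p-values are significant.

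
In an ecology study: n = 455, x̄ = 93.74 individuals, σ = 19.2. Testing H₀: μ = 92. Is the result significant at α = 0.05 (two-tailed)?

z = (93.74 - 92)/(19.2/√455) = 1.933. Since |z| ≤ 1.96, not significant at α = 0.05.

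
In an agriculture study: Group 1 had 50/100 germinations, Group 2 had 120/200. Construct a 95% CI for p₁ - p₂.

p̂₁ = 0.5, p̂₂ = 0.6. Difference = -0.1. CI = (-0.219, 0.019)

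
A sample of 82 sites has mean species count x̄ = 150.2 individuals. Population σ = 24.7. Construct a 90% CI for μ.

CI = x̄ ± z*(σ/√n) = 150.2 ± 1.645(24.7/√82) = 150.2 ± 4.49 = (145.71, 154.69)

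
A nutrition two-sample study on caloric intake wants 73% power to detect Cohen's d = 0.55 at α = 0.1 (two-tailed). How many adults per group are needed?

z_{α/2} = 1.645, z_β = Φ⁻¹(0.73) = 0.613. For medium effect (d = 0.55): n per group = 2(z_{α/2} + z_β)²/d² = 2(1.645 + 0.613)²/0.55² = 33.7 → 34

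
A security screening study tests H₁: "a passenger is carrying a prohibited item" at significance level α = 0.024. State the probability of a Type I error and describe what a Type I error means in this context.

P(Type I error) = α = 0.024. A Type I error is rejecting H₀ when H₀ is actually true (false positive) — here, concluding that a passenger is carrying a prohibited item when in fact this is not the case. Consequence: detaining an innocent passenger — delay and inconvenience.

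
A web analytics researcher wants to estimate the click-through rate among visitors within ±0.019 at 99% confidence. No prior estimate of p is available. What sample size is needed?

Conservative approach: use p = 0.5 (maximizes p(1-p) = 0.25). n = z²(0.25)/E² = 2.576²×0.25/0.019² = 4595.4 → n = 4596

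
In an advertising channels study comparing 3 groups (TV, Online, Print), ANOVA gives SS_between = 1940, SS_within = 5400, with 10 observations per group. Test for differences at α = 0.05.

df_between = 2, df_within = 27. F = MS_between/MS_within = 970.0/200.0 = 4.85. F_crit ≈ 3.354. Reject H₀. At least one mean differs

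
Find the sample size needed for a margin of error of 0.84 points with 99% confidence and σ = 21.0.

n = (z*σ/E)² = (2.576×21.0/0.84)² = 4147.4 → n = 4148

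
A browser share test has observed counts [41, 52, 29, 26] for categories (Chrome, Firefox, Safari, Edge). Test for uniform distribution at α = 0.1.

Expected = 37 each. χ² = Σ(O-E)²/E = 11.514. df = 3, critical value = 6.251. Reject H₀.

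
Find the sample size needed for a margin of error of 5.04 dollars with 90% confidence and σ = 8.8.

n = (z*σ/E)² = (1.645×8.8/5.04)² = 8.2 → n = 9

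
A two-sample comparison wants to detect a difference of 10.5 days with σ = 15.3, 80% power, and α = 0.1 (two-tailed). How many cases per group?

n per group = 2(z_α/2 + z_β)²σ²/d² = 2×(1.645 + 0.84)²×15.3²/10.5² = 26.2 → n = 27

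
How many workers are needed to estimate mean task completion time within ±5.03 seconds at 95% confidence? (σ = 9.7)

n = (z*σ/E)² = (1.96×9.7/5.03)² = 14.3 → n = 15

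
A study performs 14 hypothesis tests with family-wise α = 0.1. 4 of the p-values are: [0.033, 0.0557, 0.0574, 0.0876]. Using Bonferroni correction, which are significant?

Bonferroni α = 0.1/14 = 0.00714. None of the given p-values are significant.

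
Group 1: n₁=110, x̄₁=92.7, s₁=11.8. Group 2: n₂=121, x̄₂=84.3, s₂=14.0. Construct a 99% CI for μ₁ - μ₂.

Difference = 8.4. SE = √(11.8²/110 + 14.0²/121) = 1.699. CI = (4.02, 12.78)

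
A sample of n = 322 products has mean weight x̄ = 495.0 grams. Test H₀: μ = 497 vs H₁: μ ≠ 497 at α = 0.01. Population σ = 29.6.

z = (x̄ - μ₀)/(σ/√n) = (495.0 - 497)/(29.6/√322) = -1.212. Critical value: ±2.576. Since |-1.212| ≤ 2.576, Fail to reject H₀.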